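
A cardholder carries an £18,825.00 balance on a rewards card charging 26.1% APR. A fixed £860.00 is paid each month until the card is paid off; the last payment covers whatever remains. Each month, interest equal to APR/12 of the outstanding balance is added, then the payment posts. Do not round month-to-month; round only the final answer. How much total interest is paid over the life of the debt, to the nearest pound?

Monthly rate r = 26.1%/12 = 2.175% = 0.02175.
Payoff takes n = ⌈−ln(1 − rB₀/P)/ln(1+r)⌉ = ⌈30.044⌉ = 31 payments; the last is £38.13.
Total paid = 30·£860.00 + £38.13 = £25,838.13.
Total interest = total paid − principal = £25,838.13 − £18,825.00 = £7,013.13.

£7,013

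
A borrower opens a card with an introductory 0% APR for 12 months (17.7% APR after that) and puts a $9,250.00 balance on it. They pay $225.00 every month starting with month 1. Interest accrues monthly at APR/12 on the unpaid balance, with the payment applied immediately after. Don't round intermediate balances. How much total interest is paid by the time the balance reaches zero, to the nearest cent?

$2,071.67

Promo months 1–12 at r₀ = 0%/12 = 0; months 13+ at r₁ = 17.7%/12 = 0.01475.
After month 12 (no interest yet): B = $9,250.00 − 12·$225.00 = $6,550.00.
Then at r₁ with $225.00/mo: n₂ = −ln(1 − r₁·B/P)/ln(1+r₁) ≈ 38.32 → 39 more payments.
Total paid = 50·$225.00 + $71.67 = $11,321.67; interest = $11,321.67 − $9,250.00 = $2,071.67.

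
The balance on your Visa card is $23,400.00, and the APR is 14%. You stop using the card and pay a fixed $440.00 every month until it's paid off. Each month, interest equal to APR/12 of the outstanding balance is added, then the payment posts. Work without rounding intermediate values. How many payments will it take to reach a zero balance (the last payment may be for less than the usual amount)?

Monthly rate r = 14%/12 = 1.16667% = 0.0116667.
Recurrence: B ← B·(1+r) − $440.00.
Month 1: interest $273.00; balance after payment $23,233.00.
Month 2: interest $271.05; balance after payment $23,064.05.
Closed form: n = −ln(1 − rB₀/P)/ln(1+r) = −ln(0.37955)/ln(1.01167) ≈ 83.522, so the balance reaches zero during payment 84.

84 payments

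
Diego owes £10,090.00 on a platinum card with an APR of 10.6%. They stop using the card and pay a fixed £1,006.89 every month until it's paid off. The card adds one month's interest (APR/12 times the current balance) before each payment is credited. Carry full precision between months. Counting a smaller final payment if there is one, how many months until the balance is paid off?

11 months

Monthly rate r = 10.6%/12 = 0.883333% = 0.00883333.
Recurrence: B ← B·(1+r) − £1,006.89.
Month 1: interest £89.13; balance after payment £9,172.24.
Month 2: interest £81.02; balance after payment £8,246.37.
Closed form: n = −ln(1 − rB₀/P)/ln(1+r) = −ln(0.91148)/ln(1.00883) ≈ 10.539, so the balance reaches zero during payment 11.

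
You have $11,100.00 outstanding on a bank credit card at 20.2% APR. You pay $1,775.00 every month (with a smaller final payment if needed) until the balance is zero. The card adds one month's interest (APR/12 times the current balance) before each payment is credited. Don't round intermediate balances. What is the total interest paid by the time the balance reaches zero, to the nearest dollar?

Monthly rate r = 20.2%/12 = 1.68333% = 0.0168333.
Payoff takes n = ⌈−ln(1 − rB₀/P)/ln(1+r)⌉ = ⌈6.663⌉ = 7 payments; the last is $1,180.52.
Total paid = 6·$1,775.00 + $1,180.52 = $11,830.52.
Total interest = total paid − principal = $11,830.52 − $11,100.00 = $730.52.

$731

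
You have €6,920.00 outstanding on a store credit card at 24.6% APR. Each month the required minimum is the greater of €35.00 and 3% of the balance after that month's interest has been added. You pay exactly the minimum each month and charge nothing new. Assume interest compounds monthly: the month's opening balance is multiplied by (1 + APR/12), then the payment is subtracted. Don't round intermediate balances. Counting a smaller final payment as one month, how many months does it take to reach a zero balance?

232 months

Monthly rate r = 24.6%/12 = 2.05% = 0.0205.
While 3% of the post-interest balance exceeds €35.00, each month B ← (B·(1+r))·(1 − 0.03), i.e. B shrinks by the factor (1+r)·0.97 = 0.98988.
This holds for months 1–178. Entering month 179 the balance is €1,132.90; 3% of the post-interest balance is now below €35.00, so the flat €35.00 minimum applies from here.
From month 179 a fixed €35.00 at rate r clears €1,132.90 in 54 more payments. Total: 178 + 54 = 232 months.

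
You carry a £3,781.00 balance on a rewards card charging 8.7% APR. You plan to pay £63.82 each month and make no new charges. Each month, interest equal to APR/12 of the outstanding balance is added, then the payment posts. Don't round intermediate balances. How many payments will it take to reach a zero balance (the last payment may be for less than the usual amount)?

Monthly rate r = 8.7%/12 = 0.725% = 0.00725.
Recurrence: B ← B·(1+r) − £63.82.
Month 1: interest £27.41; balance after payment £3,744.59.
Month 2: interest £27.15; balance after payment £3,707.92.
Closed form: n = −ln(1 − rB₀/P)/ln(1+r) = −ln(0.57048)/ln(1.00725) ≈ 77.699, so the balance reaches zero during payment 78.

78 payments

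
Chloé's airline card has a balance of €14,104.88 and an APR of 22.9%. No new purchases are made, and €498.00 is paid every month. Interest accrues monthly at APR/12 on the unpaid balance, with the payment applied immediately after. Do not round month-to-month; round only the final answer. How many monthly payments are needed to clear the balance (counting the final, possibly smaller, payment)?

Monthly rate r = 22.9%/12 = 1.90833% = 0.0190833.
Recurrence: B ← B·(1+r) − €498.00.
Month 1: interest €269.17; balance after payment €13,876.05.
Month 2: interest €264.80; balance after payment €13,642.85.
Closed form: n = −ln(1 − rB₀/P)/ln(1+r) = −ln(0.4595)/ln(1.01908) ≈ 41.136, so the balance reaches zero during payment 42.

42 payments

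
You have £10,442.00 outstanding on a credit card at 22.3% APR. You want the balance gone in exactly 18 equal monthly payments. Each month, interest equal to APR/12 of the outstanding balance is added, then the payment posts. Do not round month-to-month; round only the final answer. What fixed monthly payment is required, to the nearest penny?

Monthly rate r = 22.3%/12 = 1.85833% = 0.0185833.
Level-payment amortization: P = B₀·r / (1 − (1+r)^(−n)) = 10442.00·0.0185833 / (1 − 1.01858^(−18)).
Denominator 1 − (1+r)^(−18) = 0.282103531.
P = 194.047 / 0.282103531 ≈ 687.86.

£687.86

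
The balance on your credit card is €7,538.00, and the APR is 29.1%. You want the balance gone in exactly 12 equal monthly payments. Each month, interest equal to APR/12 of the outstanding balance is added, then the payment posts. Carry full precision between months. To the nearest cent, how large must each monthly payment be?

€731.52

Monthly rate r = 29.1%/12 = 2.425% = 0.02425.
Level-payment amortization: P = B₀·r / (1 − (1+r)^(−n)) = 7538.00·0.02425 / (1 − 1.02425^(−12)).
Denominator 1 − (1+r)^(−12) = 0.249884174.
P = 182.797 / 0.249884174 ≈ 731.52.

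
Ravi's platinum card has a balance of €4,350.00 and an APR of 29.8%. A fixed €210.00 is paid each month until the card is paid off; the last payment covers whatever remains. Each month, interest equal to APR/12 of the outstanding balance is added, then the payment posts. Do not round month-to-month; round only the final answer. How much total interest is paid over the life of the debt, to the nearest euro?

€1,835

Monthly rate r = 29.8%/12 = 2.48333% = 0.0248333.
Payoff takes n = ⌈−ln(1 − rB₀/P)/ln(1+r)⌉ = ⌈29.449⌉ = 30 payments; the last is €94.89.
Total paid = 29·€210.00 + €94.89 = €6,184.89.
Total interest = total paid − principal = €6,184.89 − €4,350.00 = €1,834.89.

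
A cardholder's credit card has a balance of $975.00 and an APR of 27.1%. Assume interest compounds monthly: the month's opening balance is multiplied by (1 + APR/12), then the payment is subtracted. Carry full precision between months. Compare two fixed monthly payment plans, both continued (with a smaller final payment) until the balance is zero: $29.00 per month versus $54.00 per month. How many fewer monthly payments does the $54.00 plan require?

Monthly rate r = 27.1%/12 = 2.25833% = 0.0225833.
At $29.00/mo: n = ⌈−ln(1 − rB₀/P)/ln(1+r)⌉ = 64 payments (last $22.32); total interest = total paid − $975.00 = $874.32.
At $54.00/mo: 24 payments (last $24.80); total interest $291.80.
Payments saved = 64 − 24 = 40.

40 fewer payments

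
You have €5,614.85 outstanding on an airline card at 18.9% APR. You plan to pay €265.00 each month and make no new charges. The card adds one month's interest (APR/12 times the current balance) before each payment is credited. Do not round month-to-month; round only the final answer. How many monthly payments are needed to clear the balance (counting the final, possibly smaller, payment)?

Monthly rate r = 18.9%/12 = 1.575% = 0.01575.
Recurrence: B ← B·(1+r) − €265.00.
Month 1: interest €88.43; balance after payment €5,438.28.
Month 2: interest €85.65; balance after payment €5,258.94.
Closed form: n = −ln(1 − rB₀/P)/ln(1+r) = −ln(0.66629)/ln(1.01575) ≈ 25.982, so the balance reaches zero during payment 26.

26 payments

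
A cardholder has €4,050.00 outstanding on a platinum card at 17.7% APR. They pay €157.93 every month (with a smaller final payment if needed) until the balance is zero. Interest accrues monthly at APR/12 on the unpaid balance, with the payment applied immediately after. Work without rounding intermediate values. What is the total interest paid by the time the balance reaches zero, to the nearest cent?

Monthly rate r = 17.7%/12 = 1.475% = 0.01475.
Payoff takes n = ⌈−ln(1 − rB₀/P)/ln(1+r)⌉ = ⌈32.455⌉ = 33 payments; the last is €72.22.
Total paid = 32·€157.93 + €72.22 = €5,125.98.
Total interest = total paid − principal = €5,125.98 − €4,050.00 = €1,075.98.

€1,075.98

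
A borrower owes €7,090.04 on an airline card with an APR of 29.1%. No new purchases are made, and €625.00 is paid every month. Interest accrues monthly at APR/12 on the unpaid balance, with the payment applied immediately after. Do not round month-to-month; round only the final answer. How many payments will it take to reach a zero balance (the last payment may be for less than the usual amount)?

14 months

Monthly rate r = 29.1%/12 = 2.425% = 0.02425.
Recurrence: B ← B·(1+r) − €625.00.
Month 1: interest €171.93; balance after payment €6,636.97.
Month 2: interest €160.95; balance after payment €6,172.92.
Closed form: n = −ln(1 − rB₀/P)/ln(1+r) = −ln(0.72491)/ln(1.02425) ≈ 13.427, so the balance reaches zero during payment 14.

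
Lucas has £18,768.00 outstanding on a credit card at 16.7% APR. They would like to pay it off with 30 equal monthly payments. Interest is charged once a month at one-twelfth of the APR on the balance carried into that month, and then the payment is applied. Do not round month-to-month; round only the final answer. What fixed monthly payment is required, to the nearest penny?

£769.54

Monthly rate r = 16.7%/12 = 1.39167% = 0.0139167.
Level-payment amortization: P = B₀·r / (1 − (1+r)^(−n)) = 18768.00·0.0139167 / (1 − 1.01392^(−30)).
Denominator 1 − (1+r)^(−30) = 0.33940978.
P = 261.188 / 0.33940978 ≈ 769.54.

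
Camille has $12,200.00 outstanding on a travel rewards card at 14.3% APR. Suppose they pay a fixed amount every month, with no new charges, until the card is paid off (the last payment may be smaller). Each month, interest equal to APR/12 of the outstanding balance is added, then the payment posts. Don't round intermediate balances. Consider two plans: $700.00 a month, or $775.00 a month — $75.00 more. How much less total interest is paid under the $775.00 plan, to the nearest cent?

Monthly rate r = 14.3%/12 = 1.19167% = 0.0119167.
At $700.00/mo: n = ⌈−ln(1 − rB₀/P)/ln(1+r)⌉ = 20 payments (last $457.41); total interest = total paid − $12,200.00 = $1,557.41.
At $775.00/mo: 18 payments (last $417.62); total interest $1,392.62.
Interest saved = $1,557.41 − $1,392.62 = $164.79.

$164.79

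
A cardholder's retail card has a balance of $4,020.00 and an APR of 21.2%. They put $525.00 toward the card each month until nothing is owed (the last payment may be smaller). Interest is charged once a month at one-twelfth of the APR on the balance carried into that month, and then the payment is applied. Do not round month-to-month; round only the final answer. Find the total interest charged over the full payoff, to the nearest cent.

$338.23

Monthly rate r = 21.2%/12 = 1.76667% = 0.0176667.
Payoff takes n = ⌈−ln(1 − rB₀/P)/ln(1+r)⌉ = ⌈8.300⌉ = 9 payments; the last is $158.23.
Total paid = 8·$525.00 + $158.23 = $4,358.23.
Total interest = total paid − principal = $4,358.23 − $4,020.00 = $338.23.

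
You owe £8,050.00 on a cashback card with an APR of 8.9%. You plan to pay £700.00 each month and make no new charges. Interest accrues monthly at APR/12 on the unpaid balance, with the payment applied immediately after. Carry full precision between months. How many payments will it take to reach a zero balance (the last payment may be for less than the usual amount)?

Monthly rate r = 8.9%/12 = 0.741667% = 0.00741667.
Recurrence: B ← B·(1+r) − £700.00.
Month 1: interest £59.70; balance after payment £7,409.70.
Month 2: interest £54.96; balance after payment £6,764.66.
Closed form: n = −ln(1 − rB₀/P)/ln(1+r) = −ln(0.91471)/ln(1.00742) ≈ 12.065, so the balance reaches zero during payment 13.

13 payments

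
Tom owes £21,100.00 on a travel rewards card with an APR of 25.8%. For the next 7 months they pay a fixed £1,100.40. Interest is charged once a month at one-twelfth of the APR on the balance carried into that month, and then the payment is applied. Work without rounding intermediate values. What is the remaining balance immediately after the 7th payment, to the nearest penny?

Monthly rate r = 25.8%/12 = 2.15% = 0.0215.
Each month: B ← B·(1+r) − £1,100.40.
Month 1: interest £453.65; balance after payment £20,453.25.
Month 2: interest £439.74; balance after payment £19,792.59.
Month 3: interest £425.54; balance after payment £19,117.74.
Month 4: interest £411.03; balance after payment £18,428.37.
Month 5: interest £396.21; balance after payment £17,724.18.
Month 6: interest £381.07; balance after payment £17,004.85.
Month 7: interest £365.60; balance after payment £16,270.05.

£16,270.05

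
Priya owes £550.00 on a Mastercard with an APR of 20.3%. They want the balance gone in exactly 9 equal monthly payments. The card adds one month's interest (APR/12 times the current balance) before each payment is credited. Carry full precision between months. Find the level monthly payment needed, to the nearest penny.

£66.40

Monthly rate r = 20.3%/12 = 1.69167% = 0.0169167.
Level-payment amortization: P = B₀·r / (1 − (1+r)^(−n)) = 550.00·0.0169167 / (1 − 1.01692^(−9)).
Denominator 1 − (1+r)^(−9) = 0.140132146.
P = 9.30417 / 0.140132146 ≈ 66.40.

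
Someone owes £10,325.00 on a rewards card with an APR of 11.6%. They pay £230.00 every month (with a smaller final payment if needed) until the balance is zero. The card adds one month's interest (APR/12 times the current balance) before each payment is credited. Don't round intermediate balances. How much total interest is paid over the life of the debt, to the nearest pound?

Monthly rate r = 11.6%/12 = 0.966667% = 0.00966667.
Payoff takes n = ⌈−ln(1 − rB₀/P)/ln(1+r)⌉ = ⌈59.154⌉ = 60 payments; the last is £35.46.
Total paid = 59·£230.00 + £35.46 = £13,605.46.
Total interest = total paid − principal = £13,605.46 − £10,325.00 = £3,280.46.

£3,280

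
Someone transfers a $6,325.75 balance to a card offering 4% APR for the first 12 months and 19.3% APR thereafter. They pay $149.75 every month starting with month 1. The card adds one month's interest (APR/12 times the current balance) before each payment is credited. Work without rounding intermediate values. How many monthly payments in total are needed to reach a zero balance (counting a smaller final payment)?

57 months

Promo months 1–12 at r₀ = 4%/12 = 0.00333333; months 13+ at r₁ = 19.3%/12 = 0.0160833.
After month 12: iterate B ← B·(1+r₀) − $149.75 for 12 months → $4,753.16.
Then at r₁ with $149.75/mo: n₂ = −ln(1 − r₁·B/P)/ln(1+r₁) ≈ 44.77 → 45 more payments.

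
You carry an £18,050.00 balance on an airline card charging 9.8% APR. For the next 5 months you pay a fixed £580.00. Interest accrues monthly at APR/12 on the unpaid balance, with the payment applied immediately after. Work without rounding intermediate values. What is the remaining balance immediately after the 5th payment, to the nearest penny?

Monthly rate r = 9.8%/12 = 0.816667% = 0.00816667.
Each month: B ← B·(1+r) − £580.00.
Month 1: interest £147.41; balance after payment £17,617.41.
Month 2: interest £143.88; balance after payment £17,181.28.
Month 3: interest £140.31; balance after payment £16,741.60.
Month 4: interest £136.72; balance after payment £16,298.32.
Month 5: interest £133.10; balance after payment £15,851.42.

£15,851.42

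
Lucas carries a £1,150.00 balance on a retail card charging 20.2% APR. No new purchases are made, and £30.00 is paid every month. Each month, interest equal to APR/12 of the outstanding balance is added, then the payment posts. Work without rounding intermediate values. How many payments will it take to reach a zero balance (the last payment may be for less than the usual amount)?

Monthly rate r = 20.2%/12 = 1.68333% = 0.0168333.
Recurrence: B ← B·(1+r) − £30.00.
Month 1: interest £19.36; balance after payment £1,139.36.
Month 2: interest £19.18; balance after payment £1,128.54.
Closed form: n = −ln(1 − rB₀/P)/ln(1+r) = −ln(0.35472)/ln(1.01683) ≈ 62.086, so the balance reaches zero during payment 63.

63 payments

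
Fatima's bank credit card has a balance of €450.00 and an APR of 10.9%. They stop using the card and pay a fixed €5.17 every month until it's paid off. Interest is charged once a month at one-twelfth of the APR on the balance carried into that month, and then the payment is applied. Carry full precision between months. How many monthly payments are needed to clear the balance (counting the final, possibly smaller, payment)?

Monthly rate r = 10.9%/12 = 0.908333% = 0.00908333.
Recurrence: B ← B·(1+r) − €5.17.
Month 1: interest €4.09; balance after payment €448.92.
Month 2: interest €4.08; balance after payment €447.83.
Closed form: n = −ln(1 − rB₀/P)/ln(1+r) = −ln(0.20938)/ln(1.00908) ≈ 172.920, so the balance reaches zero during payment 173.

173 months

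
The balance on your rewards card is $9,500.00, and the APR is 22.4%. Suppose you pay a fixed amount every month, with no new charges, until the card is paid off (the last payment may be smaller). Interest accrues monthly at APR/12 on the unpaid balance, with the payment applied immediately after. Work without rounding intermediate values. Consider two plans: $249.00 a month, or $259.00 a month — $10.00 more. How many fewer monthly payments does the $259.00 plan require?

Monthly rate r = 22.4%/12 = 1.86667% = 0.0186667.
At $249.00/mo: n = ⌈−ln(1 − rB₀/P)/ln(1+r)⌉ = 68 payments (last $85.20); total interest = total paid − $9,500.00 = $7,268.20.
At $259.00/mo: 63 payments (last $105.86); total interest $6,663.86.
Payments saved = 68 − 63 = 5.

5 fewer payments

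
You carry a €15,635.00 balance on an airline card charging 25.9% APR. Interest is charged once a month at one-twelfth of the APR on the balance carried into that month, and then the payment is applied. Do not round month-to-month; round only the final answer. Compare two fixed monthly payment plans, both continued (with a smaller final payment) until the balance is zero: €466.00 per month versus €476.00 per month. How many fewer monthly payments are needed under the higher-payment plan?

3 fewer payments

Monthly rate r = 25.9%/12 = 2.15833% = 0.0215833.
At €466.00/mo: n = ⌈−ln(1 − rB₀/P)/ln(1+r)⌉ = 61 payments (last €147.00); total interest = total paid − €15,635.00 = €12,472.00.
At €476.00/mo: 58 payments (last €381.19); total interest €11,878.19.
Payments saved = 61 − 58 = 3.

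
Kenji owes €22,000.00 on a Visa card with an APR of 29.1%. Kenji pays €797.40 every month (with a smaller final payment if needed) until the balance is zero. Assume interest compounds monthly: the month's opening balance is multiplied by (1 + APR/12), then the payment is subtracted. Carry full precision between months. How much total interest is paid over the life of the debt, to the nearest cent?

€14,801.32

Monthly rate r = 29.1%/12 = 2.425% = 0.02425.
Payoff takes n = ⌈−ln(1 − rB₀/P)/ln(1+r)⌉ = ⌈46.150⌉ = 47 payments; the last is €120.92.
Total paid = 46·€797.40 + €120.92 = €36,801.32.
Total interest = total paid − principal = €36,801.32 − €22,000.00 = €14,801.32.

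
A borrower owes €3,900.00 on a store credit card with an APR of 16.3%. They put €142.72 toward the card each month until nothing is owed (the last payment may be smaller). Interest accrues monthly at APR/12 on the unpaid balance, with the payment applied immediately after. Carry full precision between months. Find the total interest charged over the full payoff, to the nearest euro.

€1,008

Monthly rate r = 16.3%/12 = 1.35833% = 0.0135833.
Payoff takes n = ⌈−ln(1 − rB₀/P)/ln(1+r)⌉ = ⌈34.384⌉ = 35 payments; the last is €55.10.
Total paid = 34·€142.72 + €55.10 = €4,907.58.
Total interest = total paid − principal = €4,907.58 − €3,900.00 = €1,007.58.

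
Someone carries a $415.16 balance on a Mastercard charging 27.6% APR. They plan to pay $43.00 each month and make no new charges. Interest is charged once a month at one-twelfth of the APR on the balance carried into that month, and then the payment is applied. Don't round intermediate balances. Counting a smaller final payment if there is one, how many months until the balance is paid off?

Monthly rate r = 27.6%/12 = 2.3% = 0.023.
Recurrence: B ← B·(1+r) − $43.00.
Month 1: interest $9.55; balance after payment $381.71.
Month 2: interest $8.78; balance after payment $347.49.
Closed form: n = −ln(1 − rB₀/P)/ln(1+r) = −ln(0.77794)/ln(1.023) ≈ 11.043, so the balance reaches zero during payment 12.

12 months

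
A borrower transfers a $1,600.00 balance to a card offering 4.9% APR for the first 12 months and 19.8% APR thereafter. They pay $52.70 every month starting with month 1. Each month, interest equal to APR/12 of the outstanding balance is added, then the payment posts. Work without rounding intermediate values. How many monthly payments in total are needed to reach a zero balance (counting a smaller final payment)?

Promo months 1–12 at r₀ = 4.9%/12 = 0.00408333; months 13+ at r₁ = 19.8%/12 = 0.0165.
After month 12: iterate B ← B·(1+r₀) − $52.70 for 12 months → $1,033.39.
Then at r₁ with $52.70/mo: n₂ = −ln(1 − r₁·B/P)/ln(1+r₁) ≈ 23.89 → 24 more payments.

36 payments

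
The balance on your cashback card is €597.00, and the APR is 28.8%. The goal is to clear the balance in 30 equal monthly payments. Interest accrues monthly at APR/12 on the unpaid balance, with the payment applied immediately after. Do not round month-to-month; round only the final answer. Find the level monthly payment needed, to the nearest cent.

Monthly rate r = 28.8%/12 = 2.4% = 0.024.
Level-payment amortization: P = B₀·r / (1 − (1+r)^(−n)) = 597.00·0.024 / (1 − 1.024^(−30)).
Denominator 1 − (1+r)^(−30) = 0.509090653.
P = 14.328 / 0.509090653 ≈ 28.14.

€28.14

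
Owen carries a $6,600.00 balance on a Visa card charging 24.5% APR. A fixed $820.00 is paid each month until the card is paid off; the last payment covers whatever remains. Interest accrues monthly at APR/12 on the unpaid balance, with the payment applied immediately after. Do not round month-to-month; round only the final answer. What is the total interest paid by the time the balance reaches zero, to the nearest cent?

$684.35

Monthly rate r = 24.5%/12 = 2.04167% = 0.0204167.
Payoff takes n = ⌈−ln(1 − rB₀/P)/ln(1+r)⌉ = ⌈8.882⌉ = 9 payments; the last is $724.35.
Total paid = 8·$820.00 + $724.35 = $7,284.35.
Total interest = total paid − principal = $7,284.35 − $6,600.00 = $684.35.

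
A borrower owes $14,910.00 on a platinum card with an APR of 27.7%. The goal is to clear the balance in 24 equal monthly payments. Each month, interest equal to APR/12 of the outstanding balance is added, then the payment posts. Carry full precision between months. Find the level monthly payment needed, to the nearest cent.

Monthly rate r = 27.7%/12 = 2.30833% = 0.0230833.
Level-payment amortization: P = B₀·r / (1 − (1+r)^(−n)) = 14910.00·0.0230833 / (1 − 1.02308^(−24)).
Denominator 1 − (1+r)^(−24) = 0.421723206.
P = 344.173 / 0.421723206 ≈ 816.11.

$816.11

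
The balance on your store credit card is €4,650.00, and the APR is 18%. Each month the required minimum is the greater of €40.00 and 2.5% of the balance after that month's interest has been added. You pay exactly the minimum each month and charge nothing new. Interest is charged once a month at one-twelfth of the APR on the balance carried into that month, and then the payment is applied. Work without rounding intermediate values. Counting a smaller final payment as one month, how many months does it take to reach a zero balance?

164 months

Monthly rate r = 18%/12 = 1.5% = 0.015.
While 2.5% of the post-interest balance exceeds €40.00, each month B ← (B·(1+r))·(1 − 0.025), i.e. B shrinks by the factor (1+r)·0.975 = 0.98962.
This holds for months 1–104. Entering month 105 the balance is €1,571.81; 2.5% of the post-interest balance is now below €40.00, so the flat €40.00 minimum applies from here.
From month 105 a fixed €40.00 at rate r clears €1,571.81 in 60 more payments. Total: 104 + 60 = 164 months.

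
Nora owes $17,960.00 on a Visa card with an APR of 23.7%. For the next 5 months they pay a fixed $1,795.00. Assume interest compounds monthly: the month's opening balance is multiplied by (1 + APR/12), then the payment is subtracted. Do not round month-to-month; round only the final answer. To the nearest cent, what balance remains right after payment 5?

$10,468.42

Monthly rate r = 23.7%/12 = 1.975% = 0.01975.
Each month: B ← B·(1+r) − $1,795.00.
Month 1: interest $354.71; balance after payment $16,519.71.
Month 2: interest $326.26; balance after payment $15,050.97.
Month 3: interest $297.26; balance after payment $13,553.23.
Month 4: interest $267.68; balance after payment $12,025.91.
Month 5: interest $237.51; balance after payment $10,468.42.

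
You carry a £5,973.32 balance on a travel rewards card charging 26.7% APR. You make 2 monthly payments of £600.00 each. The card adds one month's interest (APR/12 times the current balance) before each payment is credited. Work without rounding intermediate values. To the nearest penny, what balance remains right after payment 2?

Monthly rate r = 26.7%/12 = 2.225% = 0.02225.
Each month: B ← B·(1+r) − £600.00.
Month 1: interest £132.91; balance after payment £5,506.23.
Month 2: interest £122.51; balance after payment £5,028.74.

£5,028.74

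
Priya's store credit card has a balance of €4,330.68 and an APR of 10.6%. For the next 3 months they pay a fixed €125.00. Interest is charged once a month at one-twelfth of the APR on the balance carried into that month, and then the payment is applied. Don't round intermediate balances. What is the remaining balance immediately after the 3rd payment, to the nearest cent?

€4,068.14

Monthly rate r = 10.6%/12 = 0.883333% = 0.00883333.
Each month: B ← B·(1+r) − €125.00.
Month 1: interest €38.25; balance after payment €4,243.93.
Month 2: interest €37.49; balance after payment €4,156.42.
Month 3: interest €36.72; balance after payment €4,068.14.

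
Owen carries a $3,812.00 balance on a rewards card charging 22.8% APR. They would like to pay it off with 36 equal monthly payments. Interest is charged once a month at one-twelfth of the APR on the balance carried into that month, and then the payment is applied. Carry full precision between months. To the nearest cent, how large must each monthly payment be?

$147.16

Monthly rate r = 22.8%/12 = 1.9% = 0.019.
Level-payment amortization: P = B₀·r / (1 − (1+r)^(−n)) = 3812.00·0.019 / (1 − 1.019^(−36)).
Denominator 1 − (1+r)^(−36) = 0.492157111.
P = 72.428 / 0.492157111 ≈ 147.16.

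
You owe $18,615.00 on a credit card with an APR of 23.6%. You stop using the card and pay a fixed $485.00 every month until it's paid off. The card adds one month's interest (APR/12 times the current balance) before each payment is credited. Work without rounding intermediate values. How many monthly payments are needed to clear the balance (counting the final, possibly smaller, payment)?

Monthly rate r = 23.6%/12 = 1.96667% = 0.0196667.
Recurrence: B ← B·(1+r) − $485.00.
Month 1: interest $366.10; balance after payment $18,496.10.
Month 2: interest $363.76; balance after payment $18,374.85.
Closed form: n = −ln(1 − rB₀/P)/ln(1+r) = −ln(0.24516)/ln(1.01967) ≈ 72.183, so the balance reaches zero during payment 73.

73 payments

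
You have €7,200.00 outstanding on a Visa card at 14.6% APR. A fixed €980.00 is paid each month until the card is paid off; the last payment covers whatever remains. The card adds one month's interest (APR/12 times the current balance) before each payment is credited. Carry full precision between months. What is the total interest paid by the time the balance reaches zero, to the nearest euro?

€389

Monthly rate r = 14.6%/12 = 1.21667% = 0.0121667.
Payoff takes n = ⌈−ln(1 − rB₀/P)/ln(1+r)⌉ = ⌈7.743⌉ = 8 payments; the last is €729.28.
Total paid = 7·€980.00 + €729.28 = €7,589.28.
Total interest = total paid − principal = €7,589.28 − €7,200.00 = €389.28.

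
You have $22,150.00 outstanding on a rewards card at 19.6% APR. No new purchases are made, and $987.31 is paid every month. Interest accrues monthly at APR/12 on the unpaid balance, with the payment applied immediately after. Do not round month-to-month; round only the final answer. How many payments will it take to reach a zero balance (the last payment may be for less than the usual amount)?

Monthly rate r = 19.6%/12 = 1.63333% = 0.0163333.
Recurrence: B ← B·(1+r) − $987.31.
Month 1: interest $361.78; balance after payment $21,524.47.
Month 2: interest $351.57; balance after payment $20,888.73.
Closed form: n = −ln(1 − rB₀/P)/ln(1+r) = −ln(0.63357)/ln(1.01633) ≈ 28.170, so the balance reaches zero during payment 29.

29 months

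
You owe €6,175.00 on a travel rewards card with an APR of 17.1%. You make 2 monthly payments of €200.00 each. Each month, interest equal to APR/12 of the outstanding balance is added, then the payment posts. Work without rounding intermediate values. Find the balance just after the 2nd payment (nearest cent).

€5,949.39

Monthly rate r = 17.1%/12 = 1.425% = 0.01425.
Each month: B ← B·(1+r) − €200.00.
Month 1: interest €87.99; balance after payment €6,062.99.
Month 2: interest €86.40; balance after payment €5,949.39.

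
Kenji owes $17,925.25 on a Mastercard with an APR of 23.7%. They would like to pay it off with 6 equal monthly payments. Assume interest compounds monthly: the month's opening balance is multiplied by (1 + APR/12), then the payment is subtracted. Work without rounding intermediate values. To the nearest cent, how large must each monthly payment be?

$3,197.42

Monthly rate r = 23.7%/12 = 1.975% = 0.01975.
Level-payment amortization: P = B₀·r / (1 − (1+r)^(−n)) = 17925.25·0.01975 / (1 − 1.01975^(−6)).
Denominator 1 − (1+r)^(−6) = 0.110721657.
P = 354.024 / 0.110721657 ≈ 3197.42.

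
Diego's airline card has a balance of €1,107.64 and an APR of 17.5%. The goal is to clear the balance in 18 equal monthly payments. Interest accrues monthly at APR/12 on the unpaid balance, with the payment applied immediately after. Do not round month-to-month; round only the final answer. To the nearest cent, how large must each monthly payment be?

€70.41

Monthly rate r = 17.5%/12 = 1.45833% = 0.0145833.
Level-payment amortization: P = B₀·r / (1 − (1+r)^(−n)) = 1107.64·0.0145833 / (1 − 1.01458^(−18)).
Denominator 1 − (1+r)^(−18) = 0.229414255.
P = 16.1531 / 0.229414255 ≈ 70.41.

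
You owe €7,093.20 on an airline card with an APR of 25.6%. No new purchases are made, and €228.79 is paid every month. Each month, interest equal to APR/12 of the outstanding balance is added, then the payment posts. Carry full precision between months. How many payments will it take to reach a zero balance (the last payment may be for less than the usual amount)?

Monthly rate r = 25.6%/12 = 2.13333% = 0.0213333.
Recurrence: B ← B·(1+r) − €228.79.
Month 1: interest €151.32; balance after payment €7,015.73.
Month 2: interest €149.67; balance after payment €6,936.61.
Closed form: n = −ln(1 − rB₀/P)/ln(1+r) = −ln(0.3386)/ln(1.02133) ≈ 51.302, so the balance reaches zero during payment 52.

52 months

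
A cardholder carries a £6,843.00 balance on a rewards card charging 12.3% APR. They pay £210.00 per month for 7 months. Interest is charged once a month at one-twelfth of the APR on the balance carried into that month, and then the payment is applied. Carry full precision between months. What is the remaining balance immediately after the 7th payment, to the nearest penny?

£5,833.36

Monthly rate r = 12.3%/12 = 1.025% = 0.01025.
Each month: B ← B·(1+r) − £210.00.
Month 1: interest £70.14; balance after payment £6,703.14.
Month 2: interest £68.71; balance after payment £6,561.85.
Month 3: interest £67.26; balance after payment £6,419.11.
Month 4: interest £65.80; balance after payment £6,274.90.
Month 5: interest £64.32; balance after payment £6,129.22.
Month 6: interest £62.82; balance after payment £5,982.04.
Month 7: interest £61.32; balance after payment £5,833.36.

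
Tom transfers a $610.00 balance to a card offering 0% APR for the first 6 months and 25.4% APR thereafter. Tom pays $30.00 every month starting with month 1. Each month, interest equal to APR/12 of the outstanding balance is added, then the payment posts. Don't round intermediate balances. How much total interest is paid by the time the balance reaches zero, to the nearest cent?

$87.87

Promo months 1–6 at r₀ = 0%/12 = 0; months 7+ at r₁ = 25.4%/12 = 0.0211667.
After month 6 (no interest yet): B = $610.00 − 6·$30.00 = $430.00.
Then at r₁ with $30.00/mo: n₂ = −ln(1 − r₁·B/P)/ln(1+r₁) ≈ 17.26 → 18 more payments.
Total paid = 23·$30.00 + $7.87 = $697.87; interest = $697.87 − $610.00 = $87.87.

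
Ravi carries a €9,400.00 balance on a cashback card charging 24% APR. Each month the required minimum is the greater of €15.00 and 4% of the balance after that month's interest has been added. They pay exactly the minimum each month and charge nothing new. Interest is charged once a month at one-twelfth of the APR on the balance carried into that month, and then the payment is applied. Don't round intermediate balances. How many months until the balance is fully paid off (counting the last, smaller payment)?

Monthly rate r = 24%/12 = 2% = 0.02.
While 4% of the post-interest balance exceeds €15.00, each month B ← (B·(1+r))·(1 − 0.04), i.e. B shrinks by the factor (1+r)·0.96 = 0.9792.
This holds for months 1–155. Entering month 156 the balance is €361.57; 4% of the post-interest balance is now below €15.00, so the flat €15.00 minimum applies from here.
From month 156 a fixed €15.00 at rate r clears €361.57 in 34 more payments. Total: 155 + 34 = 189 months.

189 months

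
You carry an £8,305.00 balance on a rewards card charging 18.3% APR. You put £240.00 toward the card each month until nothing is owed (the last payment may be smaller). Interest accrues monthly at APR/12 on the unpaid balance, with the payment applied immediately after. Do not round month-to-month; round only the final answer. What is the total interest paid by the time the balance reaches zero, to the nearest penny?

£3,591.19

Monthly rate r = 18.3%/12 = 1.525% = 0.01525.
Payoff takes n = ⌈−ln(1 − rB₀/P)/ln(1+r)⌉ = ⌈49.566⌉ = 50 payments; the last is £136.19.
Total paid = 49·£240.00 + £136.19 = £11,896.19.
Total interest = total paid − principal = £11,896.19 − £8,305.00 = £3,591.19.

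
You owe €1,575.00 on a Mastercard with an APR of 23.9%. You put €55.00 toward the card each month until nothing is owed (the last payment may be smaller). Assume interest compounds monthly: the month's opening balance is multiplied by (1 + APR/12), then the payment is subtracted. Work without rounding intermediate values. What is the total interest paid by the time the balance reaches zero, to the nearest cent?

Monthly rate r = 23.9%/12 = 1.99167% = 0.0199167.
Payoff takes n = ⌈−ln(1 − rB₀/P)/ln(1+r)⌉ = ⌈42.836⌉ = 43 payments; the last is €46.05.
Total paid = 42·€55.00 + €46.05 = €2,356.05.
Total interest = total paid − principal = €2,356.05 − €1,575.00 = €781.05.

€781.05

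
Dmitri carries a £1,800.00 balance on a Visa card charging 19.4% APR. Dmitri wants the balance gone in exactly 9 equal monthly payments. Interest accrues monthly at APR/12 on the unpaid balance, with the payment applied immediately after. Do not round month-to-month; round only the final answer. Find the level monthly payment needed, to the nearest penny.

Monthly rate r = 19.4%/12 = 1.61667% = 0.0161667.
Level-payment amortization: P = B₀·r / (1 − (1+r)^(−n)) = 1800.00·0.0161667 / (1 − 1.01617^(−9)).
Denominator 1 − (1+r)^(−9) = 0.134403487.
P = 29.1 / 0.134403487 ≈ 216.51.

£216.51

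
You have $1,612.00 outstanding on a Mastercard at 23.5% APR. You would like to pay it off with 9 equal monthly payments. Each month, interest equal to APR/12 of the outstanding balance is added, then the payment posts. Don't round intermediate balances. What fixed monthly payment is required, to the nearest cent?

Monthly rate r = 23.5%/12 = 1.95833% = 0.0195833.
Level-payment amortization: P = B₀·r / (1 − (1+r)^(−n)) = 1612.00·0.0195833 / (1 − 1.01958^(−9)).
Denominator 1 − (1+r)^(−9) = 0.160162135.
P = 31.5683 / 0.160162135 ≈ 197.10.

$197.10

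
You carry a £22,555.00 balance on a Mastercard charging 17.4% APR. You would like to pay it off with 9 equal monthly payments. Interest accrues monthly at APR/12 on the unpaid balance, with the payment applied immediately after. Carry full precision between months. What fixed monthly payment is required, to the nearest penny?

Monthly rate r = 17.4%/12 = 1.45% = 0.0145.
Level-payment amortization: P = B₀·r / (1 − (1+r)^(−n)) = 22555.00·0.0145 / (1 − 1.0145^(−9)).
Denominator 1 − (1+r)^(−9) = 0.121520689.
P = 327.047 / 0.121520689 ≈ 2691.29.

£2,691.29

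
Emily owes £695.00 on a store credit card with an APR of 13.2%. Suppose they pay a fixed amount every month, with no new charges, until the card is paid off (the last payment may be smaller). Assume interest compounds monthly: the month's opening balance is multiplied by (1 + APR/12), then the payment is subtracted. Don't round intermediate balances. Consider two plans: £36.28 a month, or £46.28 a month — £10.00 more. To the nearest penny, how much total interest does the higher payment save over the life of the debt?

Monthly rate r = 13.2%/12 = 1.1% = 0.011.
At £36.28/mo: n = ⌈−ln(1 − rB₀/P)/ln(1+r)⌉ = 22 payments (last £22.92); total interest = total paid − £695.00 = £89.80.
At £46.28/mo: 17 payments (last £23.38); total interest £68.86.
Interest saved = £89.80 − £68.86 = £20.94.

£20.94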